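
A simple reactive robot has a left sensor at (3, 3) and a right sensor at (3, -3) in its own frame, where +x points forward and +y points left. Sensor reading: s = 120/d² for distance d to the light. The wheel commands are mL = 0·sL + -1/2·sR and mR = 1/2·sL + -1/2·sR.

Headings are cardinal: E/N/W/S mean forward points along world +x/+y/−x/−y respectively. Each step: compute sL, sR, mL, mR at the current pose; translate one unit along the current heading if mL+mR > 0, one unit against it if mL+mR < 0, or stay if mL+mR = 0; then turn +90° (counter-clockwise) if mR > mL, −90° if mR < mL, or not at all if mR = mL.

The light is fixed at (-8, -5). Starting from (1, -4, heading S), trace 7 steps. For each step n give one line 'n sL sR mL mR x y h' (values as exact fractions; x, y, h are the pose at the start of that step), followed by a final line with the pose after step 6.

0 30/37 3 -3/2 -81/74 1 -4 S
1 120/169 24/29 -12/29 -288/4901 1 -3 E
2 12/5 60/73 -30/73 288/365 0 -3 N
3 24/5 120/61 -60/61 432/305 0 -2 W
4 6/5 15/2 -15/4 -63/20 -1 -2 S
5 120/149 120/101 -60/101 -2880/15049 -1 -1 E
6 60/29 12/13 -6/13 216/377 -2 -1 N
final -2 0 W

n=0: pose=(1,-4,S); sL=30/37, sR=3; mL=-3/2, mR=-81/74; mL+mR=-96/37 → advance -1; mR−mL=15/37 → turn +1·90°
n=1: pose=(1,-3,E); sL=120/169, sR=24/29; mL=-12/29, mR=-288/4901; mL+mR=-2316/4901 → advance -1; mR−mL=60/169 → turn +1·90°
n=2: pose=(0,-3,N); sL=12/5, sR=60/73; mL=-30/73, mR=288/365; mL+mR=138/365 → advance +1; mR−mL=6/5 → turn +1·90°
n=3: pose=(0,-2,W); sL=24/5, sR=120/61; mL=-60/61, mR=432/305; mL+mR=132/305 → advance +1; mR−mL=12/5 → turn +1·90°
n=4: pose=(-1,-2,S); sL=6/5, sR=15/2; mL=-15/4, mR=-63/20; mL+mR=-69/10 → advance -1; mR−mL=3/5 → turn +1·90°
n=5: pose=(-1,-1,E); sL=120/149, sR=120/101; mL=-60/101, mR=-2880/15049; mL+mR=-11820/15049 → advance -1; mR−mL=60/149 → turn +1·90°
n=6: pose=(-2,-1,N); sL=60/29, sR=12/13; mL=-6/13, mR=216/377; mL+mR=42/377 → advance +1; mR−mL=30/29 → turn +1·90°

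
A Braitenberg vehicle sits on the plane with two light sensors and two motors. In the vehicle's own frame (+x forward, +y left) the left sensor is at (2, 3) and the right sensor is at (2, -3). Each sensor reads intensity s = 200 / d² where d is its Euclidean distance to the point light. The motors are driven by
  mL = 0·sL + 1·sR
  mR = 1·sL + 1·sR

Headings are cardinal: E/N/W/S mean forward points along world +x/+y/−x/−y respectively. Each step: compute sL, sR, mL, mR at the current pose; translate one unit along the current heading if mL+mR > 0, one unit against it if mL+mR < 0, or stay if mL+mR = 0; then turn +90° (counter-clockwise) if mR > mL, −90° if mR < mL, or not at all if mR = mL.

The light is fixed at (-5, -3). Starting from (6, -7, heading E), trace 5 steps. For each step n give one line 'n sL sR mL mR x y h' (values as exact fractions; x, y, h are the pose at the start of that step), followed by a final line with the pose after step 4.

0 20/17 100/109 100/109 3880/1853 6 -7 E
1 40/17 200/229 200/229 12560/3893 7 -7 N
2 25/17 2 2 59/17 7 -6 W
3 200/221 200/89 200/89 62000/19669 6 -6 S
4 20/17 100/109 100/109 3880/1853 6 -7 E
final 7 -7 N

n=0: pose=(6,-7,E); sL=20/17, sR=100/109; mL=100/109, mR=3880/1853; mL+mR=5580/1853 → advance +1; mR−mL=20/17 → turn +1·90°
n=1: pose=(7,-7,N); sL=40/17, sR=200/229; mL=200/229, mR=12560/3893; mL+mR=15960/3893 → advance +1; mR−mL=40/17 → turn +1·90°
n=2: pose=(7,-6,W); sL=25/17, sR=2; mL=2, mR=59/17; mL+mR=93/17 → advance +1; mR−mL=25/17 → turn +1·90°
n=3: pose=(6,-6,S); sL=200/221, sR=200/89; mL=200/89, mR=62000/19669; mL+mR=106200/19669 → advance +1; mR−mL=200/221 → turn +1·90°
n=4: pose=(6,-7,E); sL=20/17, sR=100/109; mL=100/109, mR=3880/1853; mL+mR=5580/1853 → advance +1; mR−mL=20/17 → turn +1·90°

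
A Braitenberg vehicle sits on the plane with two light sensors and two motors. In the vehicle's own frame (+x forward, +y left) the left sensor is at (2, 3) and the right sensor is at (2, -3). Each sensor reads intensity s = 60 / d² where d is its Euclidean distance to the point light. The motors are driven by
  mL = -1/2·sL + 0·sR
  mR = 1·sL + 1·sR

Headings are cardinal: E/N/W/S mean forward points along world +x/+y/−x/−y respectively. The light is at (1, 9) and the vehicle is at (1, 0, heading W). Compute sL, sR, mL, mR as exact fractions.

15/37 3/2 -15/74 141/74

left sensor world pos  = (-1, -3); dL² = 148
right sensor world pos = (-1, 3); dR² = 40
sL = 60/148 = 15/37
sR = 60/40 = 3/2
mL = -1/2·sL + 0·sR = -15/74
mR = 1·sL + 1·sR = 141/74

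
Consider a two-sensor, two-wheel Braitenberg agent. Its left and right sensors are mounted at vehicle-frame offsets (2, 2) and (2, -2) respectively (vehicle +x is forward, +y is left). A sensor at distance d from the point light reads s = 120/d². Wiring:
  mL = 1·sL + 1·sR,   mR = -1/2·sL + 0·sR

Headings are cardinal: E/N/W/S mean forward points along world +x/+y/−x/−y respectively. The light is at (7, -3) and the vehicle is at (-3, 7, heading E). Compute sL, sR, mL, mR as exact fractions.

left sensor world pos  = (-1, 9); dL² = 208
right sensor world pos = (-1, 5); dR² = 128
sL = 120/208 = 15/26
sR = 120/128 = 15/16
mL = 1·sL + 1·sR = 315/208
mR = -1/2·sL + 0·sR = -15/52

15/26 15/16 315/208 -15/52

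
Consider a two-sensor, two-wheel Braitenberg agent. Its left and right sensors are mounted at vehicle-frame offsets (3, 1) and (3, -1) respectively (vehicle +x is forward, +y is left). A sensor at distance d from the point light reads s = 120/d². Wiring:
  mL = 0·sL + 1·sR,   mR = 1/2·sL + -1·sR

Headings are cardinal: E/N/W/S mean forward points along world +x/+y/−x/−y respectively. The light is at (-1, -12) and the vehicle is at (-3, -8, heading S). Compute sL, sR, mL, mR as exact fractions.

60 12 12 18

left sensor world pos  = (-2, -11); dL² = 2
right sensor world pos = (-4, -11); dR² = 10
sL = 120/2 = 60
sR = 120/10 = 12
mL = 0·sL + 1·sR = 12
mR = 1/2·sL + -1·sR = 18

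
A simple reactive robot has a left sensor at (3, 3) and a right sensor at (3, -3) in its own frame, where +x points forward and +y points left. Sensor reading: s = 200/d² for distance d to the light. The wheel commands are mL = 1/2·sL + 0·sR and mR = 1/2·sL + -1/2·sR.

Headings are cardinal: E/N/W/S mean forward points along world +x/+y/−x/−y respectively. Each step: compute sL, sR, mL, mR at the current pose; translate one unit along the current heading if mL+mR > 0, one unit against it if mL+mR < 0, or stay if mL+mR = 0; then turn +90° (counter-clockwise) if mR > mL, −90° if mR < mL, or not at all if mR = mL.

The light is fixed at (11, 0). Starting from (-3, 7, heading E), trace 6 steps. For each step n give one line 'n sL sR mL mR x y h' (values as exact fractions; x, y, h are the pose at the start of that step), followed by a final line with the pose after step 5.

n=0: pose=(-3,7,E); sL=200/221, sR=200/137; mL=100/221, mR=-8400/30277; mL+mR=5300/30277 → advance +1; mR−mL=-100/137 → turn -1·90°
n=1: pose=(-2,7,S); sL=50/29, sR=25/34; mL=25/29, mR=975/1972; mL+mR=2675/1972 → advance +1; mR−mL=-25/68 → turn -1·90°
n=2: pose=(-2,6,W); sL=40/53, sR=200/337; mL=20/53, mR=1440/17861; mL+mR=8180/17861 → advance +1; mR−mL=-100/337 → turn -1·90°
n=3: pose=(-3,6,N); sL=20/37, sR=100/101; mL=10/37, mR=-840/3737; mL+mR=170/3737 → advance +1; mR−mL=-50/101 → turn -1·90°
n=4: pose=(-3,7,E); sL=200/221, sR=200/137; mL=100/221, mR=-8400/30277; mL+mR=5300/30277 → advance +1; mR−mL=-100/137 → turn -1·90°
n=5: pose=(-2,7,S); sL=50/29, sR=25/34; mL=25/29, mR=975/1972; mL+mR=2675/1972 → advance +1; mR−mL=-25/68 → turn -1·90°

0 200/221 200/137 100/221 -8400/30277 -3 7 E
1 50/29 25/34 25/29 975/1972 -2 7 S
2 40/53 200/337 20/53 1440/17861 -2 6 W
3 20/37 100/101 10/37 -840/3737 -3 6 N
4 200/221 200/137 100/221 -8400/30277 -3 7 E
5 50/29 25/34 25/29 975/1972 -2 7 S
final -2 6 W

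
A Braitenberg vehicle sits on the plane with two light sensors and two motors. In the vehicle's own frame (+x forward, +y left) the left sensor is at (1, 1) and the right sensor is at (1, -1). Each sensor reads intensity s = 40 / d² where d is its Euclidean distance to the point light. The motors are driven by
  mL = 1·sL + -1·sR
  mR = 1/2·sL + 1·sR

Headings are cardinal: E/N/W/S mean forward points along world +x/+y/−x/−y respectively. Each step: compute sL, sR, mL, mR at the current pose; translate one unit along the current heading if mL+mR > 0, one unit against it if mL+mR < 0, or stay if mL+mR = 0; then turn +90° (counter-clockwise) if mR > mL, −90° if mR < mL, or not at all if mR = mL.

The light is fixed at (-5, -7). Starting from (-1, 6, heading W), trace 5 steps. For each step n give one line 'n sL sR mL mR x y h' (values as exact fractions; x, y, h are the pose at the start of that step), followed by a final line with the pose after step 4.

0 40/153 8/41 416/6273 2044/6273 -1 6 W
1 1/4 10/37 -3/148 117/296 -2 6 S
2 8/37 40/137 -384/5069 2028/5069 -2 5 E
3 20/89 20/97 160/8633 2750/8633 -1 5 N
4 40/153 8/41 416/6273 2044/6273 -1 6 W
final -2 6 S

n=0: pose=(-1,6,W); sL=40/153, sR=8/41; mL=416/6273, mR=2044/6273; mL+mR=20/51 → advance +1; mR−mL=1628/6273 → turn +1·90°
n=1: pose=(-2,6,S); sL=1/4, sR=10/37; mL=-3/148, mR=117/296; mL+mR=3/8 → advance +1; mR−mL=123/296 → turn +1·90°
n=2: pose=(-2,5,E); sL=8/37, sR=40/137; mL=-384/5069, mR=2028/5069; mL+mR=12/37 → advance +1; mR−mL=2412/5069 → turn +1·90°
n=3: pose=(-1,5,N); sL=20/89, sR=20/97; mL=160/8633, mR=2750/8633; mL+mR=30/89 → advance +1; mR−mL=2590/8633 → turn +1·90°
n=4: pose=(-1,6,W); sL=40/153, sR=8/41; mL=416/6273, mR=2044/6273; mL+mR=20/51 → advance +1; mR−mL=1628/6273 → turn +1·90°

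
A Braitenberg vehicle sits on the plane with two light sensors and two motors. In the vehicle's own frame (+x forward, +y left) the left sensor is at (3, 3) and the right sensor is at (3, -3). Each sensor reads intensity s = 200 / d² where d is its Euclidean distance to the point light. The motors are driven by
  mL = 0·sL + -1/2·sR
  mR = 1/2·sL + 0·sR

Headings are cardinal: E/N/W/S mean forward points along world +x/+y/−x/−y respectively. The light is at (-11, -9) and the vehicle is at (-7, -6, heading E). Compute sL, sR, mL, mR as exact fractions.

left sensor world pos  = (-4, -3); dL² = 85
right sensor world pos = (-4, -9); dR² = 49
sL = 200/85 = 40/17
sR = 200/49 = 200/49
mL = 0·sL + -1/2·sR = -100/49
mR = 1/2·sL + 0·sR = 20/17

40/17 200/49 -100/49 20/17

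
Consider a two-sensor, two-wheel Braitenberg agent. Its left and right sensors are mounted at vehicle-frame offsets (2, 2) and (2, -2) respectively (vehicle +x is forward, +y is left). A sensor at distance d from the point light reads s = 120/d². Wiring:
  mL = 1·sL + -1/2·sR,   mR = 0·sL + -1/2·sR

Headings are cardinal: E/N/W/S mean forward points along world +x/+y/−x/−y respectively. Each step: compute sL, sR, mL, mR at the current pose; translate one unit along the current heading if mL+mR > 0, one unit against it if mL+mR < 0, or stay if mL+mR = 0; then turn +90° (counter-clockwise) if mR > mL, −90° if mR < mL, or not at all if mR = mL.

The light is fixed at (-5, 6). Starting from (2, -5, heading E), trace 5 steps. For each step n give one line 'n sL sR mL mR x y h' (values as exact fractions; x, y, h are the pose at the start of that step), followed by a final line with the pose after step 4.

n=0: pose=(2,-5,E); sL=20/27, sR=12/25; mL=338/675, mR=-6/25; mL+mR=176/675 → advance +1; mR−mL=-20/27 → turn -1·90°
n=1: pose=(3,-5,S); sL=120/269, sR=24/41; mL=1692/11029, mR=-12/41; mL+mR=-1536/11029 → advance -1; mR−mL=-120/269 → turn -1·90°
n=2: pose=(3,-4,W); sL=2/3, sR=6/5; mL=1/15, mR=-3/5; mL+mR=-8/15 → advance -1; mR−mL=-2/3 → turn -1·90°
n=3: pose=(4,-4,N); sL=120/113, sR=24/37; mL=3084/4181, mR=-12/37; mL+mR=1728/4181 → advance +1; mR−mL=-120/113 → turn -1·90°
n=4: pose=(4,-3,E); sL=12/17, sR=60/121; mL=942/2057, mR=-30/121; mL+mR=432/2057 → advance +1; mR−mL=-12/17 → turn -1·90°

0 20/27 12/25 338/675 -6/25 2 -5 E
1 120/269 24/41 1692/11029 -12/41 3 -5 S
2 2/3 6/5 1/15 -3/5 3 -4 W
3 120/113 24/37 3084/4181 -12/37 4 -4 N
4 12/17 60/121 942/2057 -30/121 4 -3 E
final 5 -3 S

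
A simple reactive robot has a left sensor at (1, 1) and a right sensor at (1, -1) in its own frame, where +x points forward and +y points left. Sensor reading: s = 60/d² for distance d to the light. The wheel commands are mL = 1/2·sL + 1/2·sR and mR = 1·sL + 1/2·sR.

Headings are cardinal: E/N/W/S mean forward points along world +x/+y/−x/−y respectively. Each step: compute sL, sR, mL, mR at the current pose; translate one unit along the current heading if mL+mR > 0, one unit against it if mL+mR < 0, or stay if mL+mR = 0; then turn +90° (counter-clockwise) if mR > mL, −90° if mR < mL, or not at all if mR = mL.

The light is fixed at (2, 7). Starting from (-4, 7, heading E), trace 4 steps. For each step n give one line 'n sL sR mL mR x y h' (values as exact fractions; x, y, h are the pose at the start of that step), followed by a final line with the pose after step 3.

0 30/13 30/13 30/13 45/13 -4 7 E
1 60/37 60/17 1620/629 2130/629 -3 7 N
2 5/3 3/2 19/12 29/12 -3 8 W
3 12/5 60/49 444/245 738/245 -4 8 S
final -4 7 E

n=0: pose=(-4,7,E); sL=30/13, sR=30/13; mL=30/13, mR=45/13; mL+mR=75/13 → advance +1; mR−mL=15/13 → turn +1·90°
n=1: pose=(-3,7,N); sL=60/37, sR=60/17; mL=1620/629, mR=2130/629; mL+mR=3750/629 → advance +1; mR−mL=30/37 → turn +1·90°
n=2: pose=(-3,8,W); sL=5/3, sR=3/2; mL=19/12, mR=29/12; mL+mR=4 → advance +1; mR−mL=5/6 → turn +1·90°
n=3: pose=(-4,8,S); sL=12/5, sR=60/49; mL=444/245, mR=738/245; mL+mR=1182/245 → advance +1; mR−mL=6/5 → turn +1·90°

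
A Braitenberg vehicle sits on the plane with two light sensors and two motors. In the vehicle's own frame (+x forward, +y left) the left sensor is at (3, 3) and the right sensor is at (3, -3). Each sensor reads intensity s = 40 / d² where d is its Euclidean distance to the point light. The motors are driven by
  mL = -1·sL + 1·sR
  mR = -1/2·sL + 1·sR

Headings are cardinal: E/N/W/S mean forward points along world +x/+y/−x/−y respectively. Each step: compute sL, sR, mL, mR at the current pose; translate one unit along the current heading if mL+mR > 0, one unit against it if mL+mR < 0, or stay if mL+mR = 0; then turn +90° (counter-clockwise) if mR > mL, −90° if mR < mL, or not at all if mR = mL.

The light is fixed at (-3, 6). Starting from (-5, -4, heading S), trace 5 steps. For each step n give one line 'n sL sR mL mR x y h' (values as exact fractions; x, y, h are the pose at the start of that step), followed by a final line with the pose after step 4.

0 4/17 20/97 -48/1649 146/1649 -5 -4 S
1 8/13 40/197 -1056/2561 -268/2561 -5 -5 E
2 2/5 5/8 9/40 17/40 -6 -5 N
3 8/41 8/17 192/697 260/697 -6 -4 W
4 4/17 20/109 -96/1853 122/1853 -7 -4 S
final -7 -5 E

n=0: pose=(-5,-4,S); sL=4/17, sR=20/97; mL=-48/1649, mR=146/1649; mL+mR=98/1649 → advance +1; mR−mL=2/17 → turn +1·90°
n=1: pose=(-5,-5,E); sL=8/13, sR=40/197; mL=-1056/2561, mR=-268/2561; mL+mR=-1324/2561 → advance -1; mR−mL=4/13 → turn +1·90°
n=2: pose=(-6,-5,N); sL=2/5, sR=5/8; mL=9/40, mR=17/40; mL+mR=13/20 → advance +1; mR−mL=1/5 → turn +1·90°
n=3: pose=(-6,-4,W); sL=8/41, sR=8/17; mL=192/697, mR=260/697; mL+mR=452/697 → advance +1; mR−mL=4/41 → turn +1·90°
n=4: pose=(-7,-4,S); sL=4/17, sR=20/109; mL=-96/1853, mR=122/1853; mL+mR=26/1853 → advance +1; mR−mL=2/17 → turn +1·90°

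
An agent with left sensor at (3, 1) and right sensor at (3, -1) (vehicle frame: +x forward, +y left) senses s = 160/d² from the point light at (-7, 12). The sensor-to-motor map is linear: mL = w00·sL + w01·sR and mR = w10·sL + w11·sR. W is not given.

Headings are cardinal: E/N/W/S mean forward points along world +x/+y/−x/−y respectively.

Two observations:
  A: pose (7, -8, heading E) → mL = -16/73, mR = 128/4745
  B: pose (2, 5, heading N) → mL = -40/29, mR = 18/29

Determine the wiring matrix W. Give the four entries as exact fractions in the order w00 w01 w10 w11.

0 -1 1 -1

obs A: pose=(7,-8,E) → sL=16/65, sR=16/73, mL=-16/73, mR=128/4745
obs B: pose=(2,5,N) → sL=2, sR=40/29, mL=-40/29, mR=18/29
sensor matrix S = [[16/65, 16/73], [2, 40/29]]; det S = -2720/27521
solve [mL_A; mL_B] = S·[w00; w01] and [mR_A; mR_B] = S·[w10; w11]:
  w00 = 0, w01 = -1, w10 = 1, w11 = -1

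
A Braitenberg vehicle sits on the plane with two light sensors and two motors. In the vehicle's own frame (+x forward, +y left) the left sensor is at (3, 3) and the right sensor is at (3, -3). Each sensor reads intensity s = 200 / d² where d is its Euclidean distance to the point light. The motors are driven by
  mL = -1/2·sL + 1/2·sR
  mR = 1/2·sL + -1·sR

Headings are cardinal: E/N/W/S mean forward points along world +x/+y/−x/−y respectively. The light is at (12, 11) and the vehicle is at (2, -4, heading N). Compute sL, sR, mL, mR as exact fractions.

200/313 200/193 12000/60409 -43300/60409

left sensor world pos  = (-1, -1); dL² = 313
right sensor world pos = (5, -1); dR² = 193
sL = 200/313 = 200/313
sR = 200/193 = 200/193
mL = -1/2·sL + 1/2·sR = 12000/60409
mR = 1/2·sL + -1·sR = -43300/60409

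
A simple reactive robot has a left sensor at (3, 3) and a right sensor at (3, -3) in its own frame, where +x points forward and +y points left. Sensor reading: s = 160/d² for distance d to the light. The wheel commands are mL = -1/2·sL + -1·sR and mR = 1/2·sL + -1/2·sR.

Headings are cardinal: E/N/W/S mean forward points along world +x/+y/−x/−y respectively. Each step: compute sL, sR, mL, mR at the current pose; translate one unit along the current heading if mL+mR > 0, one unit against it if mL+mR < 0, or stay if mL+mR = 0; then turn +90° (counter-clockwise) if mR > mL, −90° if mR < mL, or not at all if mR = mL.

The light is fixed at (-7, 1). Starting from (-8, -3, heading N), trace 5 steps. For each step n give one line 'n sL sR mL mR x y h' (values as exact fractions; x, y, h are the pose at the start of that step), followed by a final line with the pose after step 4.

0 160/17 32 -624/17 -192/17 -8 -3 N
1 2 8 -9 -3 -8 -4 W
2 160/73 160/73 -240/73 0 -7 -4 S
3 16 80/29 -312/29 192/29 -7 -3 E
4 160/17 32 -624/17 -192/17 -8 -3 N
final -8 -4 W

n=0: pose=(-8,-3,N); sL=160/17, sR=32; mL=-624/17, mR=-192/17; mL+mR=-48 → advance -1; mR−mL=432/17 → turn +1·90°
n=1: pose=(-8,-4,W); sL=2, sR=8; mL=-9, mR=-3; mL+mR=-12 → advance -1; mR−mL=6 → turn +1·90°
n=2: pose=(-7,-4,S); sL=160/73, sR=160/73; mL=-240/73, mR=0; mL+mR=-240/73 → advance -1; mR−mL=240/73 → turn +1·90°
n=3: pose=(-7,-3,E); sL=16, sR=80/29; mL=-312/29, mR=192/29; mL+mR=-120/29 → advance -1; mR−mL=504/29 → turn +1·90°
n=4: pose=(-8,-3,N); sL=160/17, sR=32; mL=-624/17, mR=-192/17; mL+mR=-48 → advance -1; mR−mL=432/17 → turn +1·90°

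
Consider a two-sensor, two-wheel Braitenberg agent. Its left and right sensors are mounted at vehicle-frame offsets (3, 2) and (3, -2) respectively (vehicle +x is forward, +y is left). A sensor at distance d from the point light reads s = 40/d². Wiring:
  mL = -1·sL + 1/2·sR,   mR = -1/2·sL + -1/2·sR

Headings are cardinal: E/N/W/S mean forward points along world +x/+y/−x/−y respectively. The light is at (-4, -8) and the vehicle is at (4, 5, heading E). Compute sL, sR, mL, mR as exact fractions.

left sensor world pos  = (7, 7); dL² = 346
right sensor world pos = (7, 3); dR² = 242
sL = 40/346 = 20/173
sR = 40/242 = 20/121
mL = -1·sL + 1/2·sR = -690/20933
mR = -1/2·sL + -1/2·sR = -2940/20933

20/173 20/121 -690/20933 -2940/20933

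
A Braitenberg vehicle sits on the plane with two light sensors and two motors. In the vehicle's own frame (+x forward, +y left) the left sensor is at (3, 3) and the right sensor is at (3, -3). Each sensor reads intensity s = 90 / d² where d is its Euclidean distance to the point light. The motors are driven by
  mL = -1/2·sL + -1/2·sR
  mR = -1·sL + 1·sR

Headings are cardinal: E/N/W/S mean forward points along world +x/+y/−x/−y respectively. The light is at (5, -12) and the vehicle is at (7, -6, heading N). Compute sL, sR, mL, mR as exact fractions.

left sensor world pos  = (4, -3); dL² = 82
right sensor world pos = (10, -3); dR² = 106
sL = 90/82 = 45/41
sR = 90/106 = 45/53
mL = -1/2·sL + -1/2·sR = -2115/2173
mR = -1·sL + 1·sR = -540/2173

45/41 45/53 -2115/2173 -540/2173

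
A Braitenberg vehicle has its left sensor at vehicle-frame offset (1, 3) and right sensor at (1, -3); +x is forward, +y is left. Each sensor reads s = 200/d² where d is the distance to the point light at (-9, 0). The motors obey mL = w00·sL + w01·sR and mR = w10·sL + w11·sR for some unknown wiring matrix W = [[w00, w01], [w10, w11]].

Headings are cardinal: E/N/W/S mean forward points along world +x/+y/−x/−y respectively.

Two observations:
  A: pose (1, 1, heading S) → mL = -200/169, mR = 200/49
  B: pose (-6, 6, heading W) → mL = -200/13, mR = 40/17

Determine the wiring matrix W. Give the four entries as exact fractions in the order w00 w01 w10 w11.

-1 0 0 1

obs A: pose=(1,1,S) → sL=200/169, sR=200/49, mL=-200/169, mR=200/49
obs B: pose=(-6,6,W) → sL=200/13, sR=40/17, mL=-200/13, mR=40/17
sensor matrix S = [[200/169, 200/49], [200/13, 40/17]]; det S = -8448000/140777
solve [mL_A; mL_B] = S·[w00; w01] and [mR_A; mR_B] = S·[w10; w11]:
  w00 = -1, w01 = 0, w10 = 0, w11 = 1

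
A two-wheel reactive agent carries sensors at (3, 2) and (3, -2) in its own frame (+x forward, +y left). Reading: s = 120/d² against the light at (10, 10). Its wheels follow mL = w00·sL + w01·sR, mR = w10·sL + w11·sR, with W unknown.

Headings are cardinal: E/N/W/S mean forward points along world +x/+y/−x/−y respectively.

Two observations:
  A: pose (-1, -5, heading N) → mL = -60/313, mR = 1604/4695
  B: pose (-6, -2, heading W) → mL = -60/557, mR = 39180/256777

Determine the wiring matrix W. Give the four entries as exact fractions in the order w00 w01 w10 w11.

obs A: pose=(-1,-5,N) → sL=120/313, sR=8/15, mL=-60/313, mR=1604/4695
obs B: pose=(-6,-2,W) → sL=120/557, sR=120/461, mL=-60/557, mR=39180/256777
sensor matrix S = [[120/313, 8/15], [120/557, 120/461]]; det S = -1213952/80371201
solve [mL_A; mL_B] = S·[w00; w01] and [mR_A; mR_B] = S·[w10; w11]:
  w00 = -1/2, w01 = 0, w10 = -1/2, w11 = 1

-1/2 0 -1/2 1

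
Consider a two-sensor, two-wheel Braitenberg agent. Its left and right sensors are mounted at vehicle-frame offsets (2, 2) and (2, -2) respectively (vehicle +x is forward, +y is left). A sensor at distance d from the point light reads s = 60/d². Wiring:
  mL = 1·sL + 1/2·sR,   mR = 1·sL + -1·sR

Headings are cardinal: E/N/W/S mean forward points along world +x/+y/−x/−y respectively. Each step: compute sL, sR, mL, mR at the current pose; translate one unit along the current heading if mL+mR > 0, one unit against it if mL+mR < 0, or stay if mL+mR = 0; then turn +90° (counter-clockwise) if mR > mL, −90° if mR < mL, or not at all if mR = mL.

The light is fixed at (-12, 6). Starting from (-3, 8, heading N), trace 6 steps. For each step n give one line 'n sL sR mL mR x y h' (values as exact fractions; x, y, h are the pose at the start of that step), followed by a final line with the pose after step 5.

0 12/13 60/137 2034/1781 864/1781 -3 8 N
1 30/73 30/61 2925/4453 -360/4453 -3 9 E
2 12/29 12/13 330/377 -192/377 -2 9 S
3 15/16 3/4 21/16 3/16 -2 8 W
4 12/13 60/137 2034/1781 864/1781 -3 8 N
5 30/73 30/61 2925/4453 -360/4453 -3 9 E
final -2 9 S

n=0: pose=(-3,8,N); sL=12/13, sR=60/137; mL=2034/1781, mR=864/1781; mL+mR=2898/1781 → advance +1; mR−mL=-90/137 → turn -1·90°
n=1: pose=(-3,9,E); sL=30/73, sR=30/61; mL=2925/4453, mR=-360/4453; mL+mR=2565/4453 → advance +1; mR−mL=-45/61 → turn -1·90°
n=2: pose=(-2,9,S); sL=12/29, sR=12/13; mL=330/377, mR=-192/377; mL+mR=138/377 → advance +1; mR−mL=-18/13 → turn -1·90°
n=3: pose=(-2,8,W); sL=15/16, sR=3/4; mL=21/16, mR=3/16; mL+mR=3/2 → advance +1; mR−mL=-9/8 → turn -1·90°
n=4: pose=(-3,8,N); sL=12/13, sR=60/137; mL=2034/1781, mR=864/1781; mL+mR=2898/1781 → advance +1; mR−mL=-90/137 → turn -1·90°
n=5: pose=(-3,9,E); sL=30/73, sR=30/61; mL=2925/4453, mR=-360/4453; mL+mR=2565/4453 → advance +1; mR−mL=-45/61 → turn -1·90°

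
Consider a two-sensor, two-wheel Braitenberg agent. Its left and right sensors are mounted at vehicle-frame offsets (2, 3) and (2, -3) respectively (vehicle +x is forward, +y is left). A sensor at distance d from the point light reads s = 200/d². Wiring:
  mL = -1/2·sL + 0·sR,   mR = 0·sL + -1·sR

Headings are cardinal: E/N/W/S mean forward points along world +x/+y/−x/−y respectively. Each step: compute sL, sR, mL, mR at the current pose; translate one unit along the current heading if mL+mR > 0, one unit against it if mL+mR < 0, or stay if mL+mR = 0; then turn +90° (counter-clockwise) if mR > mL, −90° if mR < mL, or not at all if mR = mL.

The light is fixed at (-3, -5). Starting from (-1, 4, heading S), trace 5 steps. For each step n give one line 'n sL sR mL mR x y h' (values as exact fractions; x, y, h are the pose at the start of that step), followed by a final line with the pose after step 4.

n=0: pose=(-1,4,S); sL=100/37, sR=4; mL=-50/37, mR=-4; mL+mR=-198/37 → advance -1; mR−mL=-98/37 → turn -1·90°
n=1: pose=(-1,5,W); sL=200/49, sR=200/169; mL=-100/49, mR=-200/169; mL+mR=-26700/8281 → advance -1; mR−mL=7100/8281 → turn +1·90°
n=2: pose=(0,5,S); sL=2, sR=25/8; mL=-1, mR=-25/8; mL+mR=-33/8 → advance -1; mR−mL=-17/8 → turn -1·90°
n=3: pose=(0,6,W); sL=40/13, sR=200/197; mL=-20/13, mR=-200/197; mL+mR=-6540/2561 → advance -1; mR−mL=1340/2561 → turn +1·90°
n=4: pose=(1,6,S); sL=20/13, sR=100/41; mL=-10/13, mR=-100/41; mL+mR=-1710/533 → advance -1; mR−mL=-890/533 → turn -1·90°

0 100/37 4 -50/37 -4 -1 4 S
1 200/49 200/169 -100/49 -200/169 -1 5 W
2 2 25/8 -1 -25/8 0 5 S
3 40/13 200/197 -20/13 -200/197 0 6 W
4 20/13 100/41 -10/13 -100/41 1 6 S
final 1 7 W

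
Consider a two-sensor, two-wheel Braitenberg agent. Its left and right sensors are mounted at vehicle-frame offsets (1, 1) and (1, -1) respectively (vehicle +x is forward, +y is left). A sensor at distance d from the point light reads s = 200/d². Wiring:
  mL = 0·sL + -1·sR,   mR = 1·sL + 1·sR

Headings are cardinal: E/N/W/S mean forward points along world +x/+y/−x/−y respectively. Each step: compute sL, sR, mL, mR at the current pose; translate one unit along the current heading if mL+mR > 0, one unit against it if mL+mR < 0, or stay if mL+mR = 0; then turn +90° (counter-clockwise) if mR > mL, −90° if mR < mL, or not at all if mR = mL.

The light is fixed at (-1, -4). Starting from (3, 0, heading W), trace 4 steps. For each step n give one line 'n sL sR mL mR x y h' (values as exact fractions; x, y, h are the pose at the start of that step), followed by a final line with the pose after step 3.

n=0: pose=(3,0,W); sL=100/9, sR=100/17; mL=-100/17, mR=2600/153; mL+mR=100/9 → advance +1; mR−mL=3500/153 → turn +1·90°
n=1: pose=(2,0,S); sL=8, sR=200/13; mL=-200/13, mR=304/13; mL+mR=8 → advance +1; mR−mL=504/13 → turn +1·90°
n=2: pose=(2,-1,E); sL=25/4, sR=10; mL=-10, mR=65/4; mL+mR=25/4 → advance +1; mR−mL=105/4 → turn +1·90°
n=3: pose=(3,-1,N); sL=8, sR=200/41; mL=-200/41, mR=528/41; mL+mR=8 → advance +1; mR−mL=728/41 → turn +1·90°

0 100/9 100/17 -100/17 2600/153 3 0 W
1 8 200/13 -200/13 304/13 2 0 S
2 25/4 10 -10 65/4 2 -1 E
3 8 200/41 -200/41 528/41 3 -1 N
final 3 0 W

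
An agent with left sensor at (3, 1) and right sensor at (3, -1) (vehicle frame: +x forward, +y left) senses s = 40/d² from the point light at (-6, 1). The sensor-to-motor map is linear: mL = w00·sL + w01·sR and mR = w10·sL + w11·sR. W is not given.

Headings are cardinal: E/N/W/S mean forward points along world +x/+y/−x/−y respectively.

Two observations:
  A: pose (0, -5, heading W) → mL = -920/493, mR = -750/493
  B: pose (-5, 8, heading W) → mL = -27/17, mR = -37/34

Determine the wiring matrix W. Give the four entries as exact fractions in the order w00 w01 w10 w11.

obs A: pose=(0,-5,W) → sL=20/29, sR=20/17, mL=-920/493, mR=-750/493
obs B: pose=(-5,8,W) → sL=1, sR=10/17, mL=-27/17, mR=-37/34
sensor matrix S = [[20/29, 20/17], [1, 10/17]]; det S = -380/493
solve [mL_A; mL_B] = S·[w00; w01] and [mR_A; mR_B] = S·[w10; w11]:
  w00 = -1, w01 = -1, w10 = -1/2, w11 = -1

-1 -1 -1/2 -1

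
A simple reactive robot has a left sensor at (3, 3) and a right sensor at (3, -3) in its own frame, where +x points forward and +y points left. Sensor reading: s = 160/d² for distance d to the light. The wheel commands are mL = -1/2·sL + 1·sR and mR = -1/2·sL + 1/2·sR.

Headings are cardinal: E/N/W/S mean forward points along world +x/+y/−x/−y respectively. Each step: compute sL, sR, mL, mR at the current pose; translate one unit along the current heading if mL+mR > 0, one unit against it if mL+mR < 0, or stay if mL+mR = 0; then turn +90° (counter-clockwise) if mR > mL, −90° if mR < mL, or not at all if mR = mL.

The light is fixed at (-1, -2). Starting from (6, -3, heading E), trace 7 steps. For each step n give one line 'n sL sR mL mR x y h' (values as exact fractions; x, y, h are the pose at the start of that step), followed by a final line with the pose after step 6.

0 20/13 40/29 230/377 -30/377 6 -3 E
1 160/137 160/41 18640/5617 7680/5617 7 -3 S
2 16/5 80/13 296/65 96/65 7 -4 W
3 160/17 160/101 -5360/1717 -6720/1717 6 -4 N
4 8/5 20/17 32/85 -18/85 6 -5 E
5 160/157 160/61 20240/9577 7680/9577 7 -5 S
6 80/37 80/13 2440/481 960/481 7 -6 W
final 6 -6 N

n=0: pose=(6,-3,E); sL=20/13, sR=40/29; mL=230/377, mR=-30/377; mL+mR=200/377 → advance +1; mR−mL=-20/29 → turn -1·90°
n=1: pose=(7,-3,S); sL=160/137, sR=160/41; mL=18640/5617, mR=7680/5617; mL+mR=26320/5617 → advance +1; mR−mL=-80/41 → turn -1·90°
n=2: pose=(7,-4,W); sL=16/5, sR=80/13; mL=296/65, mR=96/65; mL+mR=392/65 → advance +1; mR−mL=-40/13 → turn -1·90°
n=3: pose=(6,-4,N); sL=160/17, sR=160/101; mL=-5360/1717, mR=-6720/1717; mL+mR=-12080/1717 → advance -1; mR−mL=-80/101 → turn -1·90°
n=4: pose=(6,-5,E); sL=8/5, sR=20/17; mL=32/85, mR=-18/85; mL+mR=14/85 → advance +1; mR−mL=-10/17 → turn -1·90°
n=5: pose=(7,-5,S); sL=160/157, sR=160/61; mL=20240/9577, mR=7680/9577; mL+mR=27920/9577 → advance +1; mR−mL=-80/61 → turn -1·90°
n=6: pose=(7,-6,W); sL=80/37, sR=80/13; mL=2440/481, mR=960/481; mL+mR=3400/481 → advance +1; mR−mL=-40/13 → turn -1·90°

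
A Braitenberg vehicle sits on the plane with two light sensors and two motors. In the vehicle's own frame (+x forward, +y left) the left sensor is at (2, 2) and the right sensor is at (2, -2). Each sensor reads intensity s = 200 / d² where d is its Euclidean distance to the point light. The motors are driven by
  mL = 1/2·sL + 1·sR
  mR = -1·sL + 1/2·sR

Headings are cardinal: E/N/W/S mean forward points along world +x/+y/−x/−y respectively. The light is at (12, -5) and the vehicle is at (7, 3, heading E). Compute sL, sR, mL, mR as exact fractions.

left sensor world pos  = (9, 5); dL² = 109
right sensor world pos = (9, 1); dR² = 45
sL = 200/109 = 200/109
sR = 200/45 = 40/9
mL = 1/2·sL + 1·sR = 5260/981
mR = -1·sL + 1/2·sR = 380/981

200/109 40/9 5260/981 380/981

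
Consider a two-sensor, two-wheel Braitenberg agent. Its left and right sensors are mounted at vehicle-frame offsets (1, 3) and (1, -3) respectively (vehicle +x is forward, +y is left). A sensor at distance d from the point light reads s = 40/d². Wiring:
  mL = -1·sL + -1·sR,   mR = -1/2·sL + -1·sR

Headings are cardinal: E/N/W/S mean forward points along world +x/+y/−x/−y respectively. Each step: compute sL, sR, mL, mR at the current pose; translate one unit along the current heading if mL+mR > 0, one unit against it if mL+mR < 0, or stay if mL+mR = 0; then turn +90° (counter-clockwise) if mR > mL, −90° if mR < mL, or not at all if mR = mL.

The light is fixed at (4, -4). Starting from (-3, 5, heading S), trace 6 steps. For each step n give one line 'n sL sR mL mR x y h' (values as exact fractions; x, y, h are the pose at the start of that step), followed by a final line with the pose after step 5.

0 1/2 10/41 -61/82 -81/164 -3 5 S
1 8/41 8/17 -464/697 -396/697 -3 6 E
2 20/121 20/73 -3880/8833 -3150/8833 -4 6 N
3 40/117 8/45 -304/585 -68/195 -4 5 W
4 1/2 10/41 -61/82 -81/164 -3 5 S
5 8/41 8/17 -464/697 -396/697 -3 6 E
final -4 6 N

n=0: pose=(-3,5,S); sL=1/2, sR=10/41; mL=-61/82, mR=-81/164; mL+mR=-203/164 → advance -1; mR−mL=1/4 → turn +1·90°
n=1: pose=(-3,6,E); sL=8/41, sR=8/17; mL=-464/697, mR=-396/697; mL+mR=-860/697 → advance -1; mR−mL=4/41 → turn +1·90°
n=2: pose=(-4,6,N); sL=20/121, sR=20/73; mL=-3880/8833, mR=-3150/8833; mL+mR=-7030/8833 → advance -1; mR−mL=10/121 → turn +1·90°
n=3: pose=(-4,5,W); sL=40/117, sR=8/45; mL=-304/585, mR=-68/195; mL+mR=-508/585 → advance -1; mR−mL=20/117 → turn +1·90°
n=4: pose=(-3,5,S); sL=1/2, sR=10/41; mL=-61/82, mR=-81/164; mL+mR=-203/164 → advance -1; mR−mL=1/4 → turn +1·90°
n=5: pose=(-3,6,E); sL=8/41, sR=8/17; mL=-464/697, mR=-396/697; mL+mR=-860/697 → advance -1; mR−mL=4/41 → turn +1·90°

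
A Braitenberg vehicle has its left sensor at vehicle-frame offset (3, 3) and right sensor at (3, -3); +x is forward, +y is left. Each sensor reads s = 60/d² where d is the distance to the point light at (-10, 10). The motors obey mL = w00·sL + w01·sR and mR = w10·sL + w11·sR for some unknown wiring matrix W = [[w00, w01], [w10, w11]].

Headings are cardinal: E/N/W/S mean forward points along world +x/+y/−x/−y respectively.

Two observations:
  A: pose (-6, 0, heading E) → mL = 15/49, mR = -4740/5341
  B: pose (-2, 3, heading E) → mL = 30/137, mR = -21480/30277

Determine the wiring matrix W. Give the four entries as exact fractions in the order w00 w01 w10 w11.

obs A: pose=(-6,0,E) → sL=30/49, sR=30/109, mL=15/49, mR=-4740/5341
obs B: pose=(-2,3,E) → sL=60/137, sR=60/221, mL=30/137, mR=-21480/30277
sensor matrix S = [[30/49, 30/109], [60/137, 60/221]]; det S = 7387200/161709457
solve [mL_A; mL_B] = S·[w00; w01] and [mR_A; mR_B] = S·[w10; w11]:
  w00 = 1/2, w01 = 0, w10 = -1, w11 = -1

1/2 0 -1 -1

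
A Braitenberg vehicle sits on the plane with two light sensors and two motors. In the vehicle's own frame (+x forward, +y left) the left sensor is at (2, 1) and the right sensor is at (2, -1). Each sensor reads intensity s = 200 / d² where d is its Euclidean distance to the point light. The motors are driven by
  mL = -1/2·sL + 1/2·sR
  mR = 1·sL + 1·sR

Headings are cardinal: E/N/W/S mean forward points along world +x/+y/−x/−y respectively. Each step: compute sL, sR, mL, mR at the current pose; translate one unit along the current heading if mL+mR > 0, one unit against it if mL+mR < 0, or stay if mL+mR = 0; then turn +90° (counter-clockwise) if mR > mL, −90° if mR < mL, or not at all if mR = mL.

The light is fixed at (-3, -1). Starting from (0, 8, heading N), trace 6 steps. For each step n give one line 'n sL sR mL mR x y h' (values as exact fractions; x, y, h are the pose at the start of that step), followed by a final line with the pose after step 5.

n=0: pose=(0,8,N); sL=8/5, sR=200/137; mL=-48/685, mR=2096/685; mL+mR=2048/685 → advance +1; mR−mL=2144/685 → turn +1·90°
n=1: pose=(0,9,W); sL=100/41, sR=100/61; mL=-1000/2501, mR=10200/2501; mL+mR=9200/2501 → advance +1; mR−mL=11200/2501 → turn +1·90°
n=2: pose=(-1,9,S); sL=200/73, sR=40/13; mL=160/949, mR=5520/949; mL+mR=5680/949 → advance +1; mR−mL=5360/949 → turn +1·90°
n=3: pose=(-1,8,E); sL=50/29, sR=5/2; mL=45/116, mR=245/58; mL+mR=535/116 → advance +1; mR−mL=445/116 → turn +1·90°
n=4: pose=(0,8,N); sL=8/5, sR=200/137; mL=-48/685, mR=2096/685; mL+mR=2048/685 → advance +1; mR−mL=2144/685 → turn +1·90°
n=5: pose=(0,9,W); sL=100/41, sR=100/61; mL=-1000/2501, mR=10200/2501; mL+mR=9200/2501 → advance +1; mR−mL=11200/2501 → turn +1·90°

0 8/5 200/137 -48/685 2096/685 0 8 N
1 100/41 100/61 -1000/2501 10200/2501 0 9 W
2 200/73 40/13 160/949 5520/949 -1 9 S
3 50/29 5/2 45/116 245/58 -1 8 E
4 8/5 200/137 -48/685 2096/685 0 8 N
5 100/41 100/61 -1000/2501 10200/2501 0 9 W
final -1 9 S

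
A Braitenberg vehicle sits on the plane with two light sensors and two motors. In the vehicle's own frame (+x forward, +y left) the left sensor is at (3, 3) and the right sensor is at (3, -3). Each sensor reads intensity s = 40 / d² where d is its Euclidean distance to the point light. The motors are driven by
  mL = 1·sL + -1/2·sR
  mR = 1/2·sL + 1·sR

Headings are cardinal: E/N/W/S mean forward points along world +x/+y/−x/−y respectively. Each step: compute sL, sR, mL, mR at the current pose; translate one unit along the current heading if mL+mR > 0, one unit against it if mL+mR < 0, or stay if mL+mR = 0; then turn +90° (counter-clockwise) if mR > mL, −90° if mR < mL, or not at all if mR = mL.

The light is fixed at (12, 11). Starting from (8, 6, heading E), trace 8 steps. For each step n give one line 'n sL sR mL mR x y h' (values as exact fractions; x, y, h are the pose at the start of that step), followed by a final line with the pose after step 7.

0 8 8/13 100/13 60/13 8 6 E
1 5/8 2/5 17/40 57/80 9 6 S
2 40/9 40/81 340/81 220/81 9 5 E
3 20/41 20/53 650/2173 1350/2173 10 5 S
4 40/17 40/101 3700/1717 2700/1717 10 4 E
5 5/13 10/29 80/377 405/754 11 4 S
6 40/29 8/25 884/725 732/725 11 3 E
7 4/13 4/13 2/13 6/13 12 3 S
final 12 2 E

n=0: pose=(8,6,E); sL=8, sR=8/13; mL=100/13, mR=60/13; mL+mR=160/13 → advance +1; mR−mL=-40/13 → turn -1·90°
n=1: pose=(9,6,S); sL=5/8, sR=2/5; mL=17/40, mR=57/80; mL+mR=91/80 → advance +1; mR−mL=23/80 → turn +1·90°
n=2: pose=(9,5,E); sL=40/9, sR=40/81; mL=340/81, mR=220/81; mL+mR=560/81 → advance +1; mR−mL=-40/27 → turn -1·90°
n=3: pose=(10,5,S); sL=20/41, sR=20/53; mL=650/2173, mR=1350/2173; mL+mR=2000/2173 → advance +1; mR−mL=700/2173 → turn +1·90°
n=4: pose=(10,4,E); sL=40/17, sR=40/101; mL=3700/1717, mR=2700/1717; mL+mR=6400/1717 → advance +1; mR−mL=-1000/1717 → turn -1·90°
n=5: pose=(11,4,S); sL=5/13, sR=10/29; mL=80/377, mR=405/754; mL+mR=565/754 → advance +1; mR−mL=245/754 → turn +1·90°
n=6: pose=(11,3,E); sL=40/29, sR=8/25; mL=884/725, mR=732/725; mL+mR=1616/725 → advance +1; mR−mL=-152/725 → turn -1·90°
n=7: pose=(12,3,S); sL=4/13, sR=4/13; mL=2/13, mR=6/13; mL+mR=8/13 → advance +1; mR−mL=4/13 → turn +1·90°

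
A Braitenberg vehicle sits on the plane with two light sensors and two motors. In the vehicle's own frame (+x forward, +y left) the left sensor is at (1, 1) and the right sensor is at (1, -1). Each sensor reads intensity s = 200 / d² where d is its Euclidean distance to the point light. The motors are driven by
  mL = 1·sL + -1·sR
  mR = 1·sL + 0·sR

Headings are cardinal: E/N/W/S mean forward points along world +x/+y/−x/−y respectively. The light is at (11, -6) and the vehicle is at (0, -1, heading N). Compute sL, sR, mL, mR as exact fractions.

10/9 25/17 -55/153 10/9

left sensor world pos  = (-1, 0); dL² = 180
right sensor world pos = (1, 0); dR² = 136
sL = 200/180 = 10/9
sR = 200/136 = 25/17
mL = 1·sL + -1·sR = -55/153
mR = 1·sL + 0·sR = 10/9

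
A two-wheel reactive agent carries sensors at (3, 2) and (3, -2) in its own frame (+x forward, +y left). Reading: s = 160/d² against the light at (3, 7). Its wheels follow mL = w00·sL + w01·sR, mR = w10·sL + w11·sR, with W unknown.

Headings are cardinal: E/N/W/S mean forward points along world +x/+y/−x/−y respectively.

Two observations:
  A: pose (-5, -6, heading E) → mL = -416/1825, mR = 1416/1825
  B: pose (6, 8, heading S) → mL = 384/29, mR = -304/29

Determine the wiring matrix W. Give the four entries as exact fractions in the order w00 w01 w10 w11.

obs A: pose=(-5,-6,E) → sL=80/73, sR=16/25, mL=-416/1825, mR=1416/1825
obs B: pose=(6,8,S) → sL=160/29, sR=32, mL=384/29, mR=-304/29
sensor matrix S = [[80/73, 16/25], [160/29, 32]]; det S = 333824/10585
solve [mL_A; mL_B] = S·[w00; w01] and [mR_A; mR_B] = S·[w10; w11]:
  w00 = -1/2, w01 = 1/2, w10 = 1, w11 = -1/2

-1/2 1/2 1 -1/2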